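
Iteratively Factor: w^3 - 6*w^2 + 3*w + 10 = (w - 2)*(w^2 - 4*w - 5) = (w - 5)*(w - 2)*(w + 1)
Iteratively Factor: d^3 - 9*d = (d)*(d^2 - 9) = d*(d + 3)*(d - 3)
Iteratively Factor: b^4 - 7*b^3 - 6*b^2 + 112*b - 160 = (b - 4)*(b^3 - 3*b^2 - 18*b + 40) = (b - 4)*(b - 2)*(b^2 - b - 20) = (b - 5)*(b - 4)*(b - 2)*(b + 4)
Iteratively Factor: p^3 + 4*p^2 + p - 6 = (p + 3)*(p^2 + p - 2) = (p - 1)*(p + 3)*(p + 2)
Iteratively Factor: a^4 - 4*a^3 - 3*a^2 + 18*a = (a - 3)*(a^3 - a^2 - 6*a) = (a - 3)^2*(a^2 + 2*a) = (a - 3)^2*(a + 2)*(a)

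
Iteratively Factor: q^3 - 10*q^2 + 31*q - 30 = (q - 3)*(q^2 - 7*q + 10) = (q - 3)*(q - 2)*(q - 5)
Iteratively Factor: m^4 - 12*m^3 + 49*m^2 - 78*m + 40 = (m - 4)*(m^3 - 8*m^2 + 17*m - 10) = (m - 4)*(m - 1)*(m^2 - 7*m + 10) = (m - 5)*(m - 4)*(m - 1)*(m - 2)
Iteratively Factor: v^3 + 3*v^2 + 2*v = (v + 1)*(v^2 + 2*v) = v*(v + 1)*(v + 2)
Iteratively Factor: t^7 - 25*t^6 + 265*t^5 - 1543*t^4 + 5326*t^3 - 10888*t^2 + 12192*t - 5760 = (t - 4)*(t^6 - 21*t^5 + 181*t^4 - 819*t^3 + 2050*t^2 - 2688*t + 1440) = (t - 4)*(t - 2)*(t^5 - 19*t^4 + 143*t^3 - 533*t^2 + 984*t - 720) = (t - 4)*(t - 3)*(t - 2)*(t^4 - 16*t^3 + 95*t^2 - 248*t + 240) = (t - 4)^2*(t - 3)*(t - 2)*(t^3 - 12*t^2 + 47*t - 60) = (t - 4)^3*(t - 3)*(t - 2)*(t^2 - 8*t + 15) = (t - 5)*(t - 4)^3*(t - 3)*(t - 2)*(t - 3)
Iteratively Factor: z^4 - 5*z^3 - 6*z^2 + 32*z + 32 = (z + 2)*(z^3 - 7*z^2 + 8*z + 16) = (z - 4)*(z + 2)*(z^2 - 3*z - 4) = (z - 4)^2*(z + 2)*(z + 1)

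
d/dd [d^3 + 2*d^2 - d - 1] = 3*d^2 + 4*d - 1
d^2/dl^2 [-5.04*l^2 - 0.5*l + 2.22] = -10.0800000000000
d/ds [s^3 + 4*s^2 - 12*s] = 3*s^2 + 8*s - 12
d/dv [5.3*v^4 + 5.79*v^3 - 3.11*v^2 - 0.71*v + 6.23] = 21.2*v^3 + 17.37*v^2 - 6.22*v - 0.71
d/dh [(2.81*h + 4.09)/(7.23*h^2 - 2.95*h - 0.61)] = (-20.3163*h^2 - 59.1414*h + 10.3514)/(52.2729*h^4 - 42.657*h^3 - 0.1181*h^2 + 3.599*h + 0.3721)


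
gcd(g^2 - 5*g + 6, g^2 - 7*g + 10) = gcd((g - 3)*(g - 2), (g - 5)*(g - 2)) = g - 2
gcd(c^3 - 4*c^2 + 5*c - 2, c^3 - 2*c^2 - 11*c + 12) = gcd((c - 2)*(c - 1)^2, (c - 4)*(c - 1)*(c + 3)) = c - 1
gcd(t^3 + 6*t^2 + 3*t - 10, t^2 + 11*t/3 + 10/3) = t + 2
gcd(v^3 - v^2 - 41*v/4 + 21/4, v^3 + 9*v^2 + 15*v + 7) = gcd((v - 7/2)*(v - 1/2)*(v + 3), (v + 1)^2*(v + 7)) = 1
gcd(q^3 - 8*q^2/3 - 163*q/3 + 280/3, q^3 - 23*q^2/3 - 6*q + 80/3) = q^2 - 29*q/3 + 40/3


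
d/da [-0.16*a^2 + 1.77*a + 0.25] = 1.77 - 0.32*a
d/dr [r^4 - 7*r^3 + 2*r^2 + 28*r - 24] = 4*r^3 - 21*r^2 + 4*r + 28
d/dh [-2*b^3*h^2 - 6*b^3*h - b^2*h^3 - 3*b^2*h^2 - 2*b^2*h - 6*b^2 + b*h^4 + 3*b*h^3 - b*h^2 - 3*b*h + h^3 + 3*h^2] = -4*b^3*h - 6*b^3 - 3*b^2*h^2 - 6*b^2*h - 2*b^2 + 4*b*h^3 + 9*b*h^2 - 2*b*h - 3*b + 3*h^2 + 6*h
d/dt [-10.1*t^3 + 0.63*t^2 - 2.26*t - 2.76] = -30.3*t^2 + 1.26*t - 2.26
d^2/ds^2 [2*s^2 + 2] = 4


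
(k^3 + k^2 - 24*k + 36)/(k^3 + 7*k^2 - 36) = (k - 3)/(k + 3)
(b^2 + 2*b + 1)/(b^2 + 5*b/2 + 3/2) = 2*(b + 1)/(2*b + 3)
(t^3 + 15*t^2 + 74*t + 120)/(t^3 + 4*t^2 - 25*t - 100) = (t + 6)/(t - 5)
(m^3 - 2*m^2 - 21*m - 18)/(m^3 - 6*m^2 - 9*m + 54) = (m + 1)/(m - 3)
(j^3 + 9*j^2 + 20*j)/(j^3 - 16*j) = (j + 5)/(j - 4)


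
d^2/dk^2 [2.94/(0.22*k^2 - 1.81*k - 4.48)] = (0.284592*k^2 - 2.341416*k - 2.94*(0.44*k - 1.81)*(0.88*k - 3.62) - 5.795328)/(-0.22*k^2 + 1.81*k + 4.48)^3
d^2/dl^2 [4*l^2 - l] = 8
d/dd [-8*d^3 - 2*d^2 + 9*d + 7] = -24*d^2 - 4*d + 9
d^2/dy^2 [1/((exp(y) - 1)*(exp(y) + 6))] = (4*exp(3*y) + 15*exp(2*y) + 49*exp(y) + 30)*exp(y)/(exp(6*y) + 15*exp(5*y) + 57*exp(4*y) - 55*exp(3*y) - 342*exp(2*y) + 540*exp(y) - 216)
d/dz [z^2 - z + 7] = 2*z - 1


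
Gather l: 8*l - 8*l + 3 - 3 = 0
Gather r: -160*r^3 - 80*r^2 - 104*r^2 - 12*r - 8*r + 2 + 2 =-160*r^3 - 184*r^2 - 20*r + 4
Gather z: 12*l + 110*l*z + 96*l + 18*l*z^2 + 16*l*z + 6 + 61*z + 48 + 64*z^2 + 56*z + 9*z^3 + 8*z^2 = 108*l + 9*z^3 + z^2*(18*l + 72) + z*(126*l + 117) + 54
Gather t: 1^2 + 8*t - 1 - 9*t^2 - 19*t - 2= -9*t^2 - 11*t - 2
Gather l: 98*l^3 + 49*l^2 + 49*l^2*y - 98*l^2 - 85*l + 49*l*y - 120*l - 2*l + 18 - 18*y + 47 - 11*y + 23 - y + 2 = 98*l^3 + l^2*(49*y - 49) + l*(49*y - 207) - 30*y + 90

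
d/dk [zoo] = 0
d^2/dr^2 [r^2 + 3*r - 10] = 2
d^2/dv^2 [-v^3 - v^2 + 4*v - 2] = -6*v - 2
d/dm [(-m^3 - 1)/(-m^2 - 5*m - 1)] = (3*m^2*(m^2 + 5*m + 1) - (2*m + 5)*(m^3 + 1))/(m^2 + 5*m + 1)^2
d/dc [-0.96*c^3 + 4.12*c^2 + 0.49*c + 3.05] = -2.88*c^2 + 8.24*c + 0.49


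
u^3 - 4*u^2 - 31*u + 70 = (u - 7)*(u - 2)*(u + 5)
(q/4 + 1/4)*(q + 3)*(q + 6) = q^3/4 + 5*q^2/2 + 27*q/4 + 9/2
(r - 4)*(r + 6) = r^2 + 2*r - 24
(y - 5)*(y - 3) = y^2 - 8*y + 15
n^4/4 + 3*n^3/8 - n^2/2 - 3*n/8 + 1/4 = (n/4 + 1/2)*(n - 1)*(n - 1/2)*(n + 1)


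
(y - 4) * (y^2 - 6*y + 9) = y^3 - 10*y^2 + 33*y - 36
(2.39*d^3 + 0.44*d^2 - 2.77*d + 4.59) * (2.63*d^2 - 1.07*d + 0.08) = 6.2857*d^5 - 1.4001*d^4 - 7.5647*d^3 + 15.0708*d^2 - 5.1329*d + 0.3672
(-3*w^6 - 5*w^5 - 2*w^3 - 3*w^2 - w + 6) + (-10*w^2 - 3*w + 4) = -3*w^6 - 5*w^5 - 2*w^3 - 13*w^2 - 4*w + 10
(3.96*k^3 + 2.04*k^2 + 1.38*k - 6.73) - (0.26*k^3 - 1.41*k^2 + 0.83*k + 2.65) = 3.7*k^3 + 3.45*k^2 + 0.55*k - 9.38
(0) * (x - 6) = 0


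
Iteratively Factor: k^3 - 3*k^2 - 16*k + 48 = (k - 3)*(k^2 - 16) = (k - 4)*(k - 3)*(k + 4)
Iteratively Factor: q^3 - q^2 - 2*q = (q + 1)*(q^2 - 2*q) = (q - 2)*(q + 1)*(q)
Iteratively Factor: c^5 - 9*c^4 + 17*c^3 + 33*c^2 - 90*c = (c + 2)*(c^4 - 11*c^3 + 39*c^2 - 45*c) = (c - 5)*(c + 2)*(c^3 - 6*c^2 + 9*c) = c*(c - 5)*(c + 2)*(c^2 - 6*c + 9) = c*(c - 5)*(c - 3)*(c + 2)*(c - 3)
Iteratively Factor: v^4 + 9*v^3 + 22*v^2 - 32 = (v + 4)*(v^3 + 5*v^2 + 2*v - 8) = (v - 1)*(v + 4)*(v^2 + 6*v + 8) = (v - 1)*(v + 2)*(v + 4)*(v + 4)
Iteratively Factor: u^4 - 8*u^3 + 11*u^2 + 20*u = (u - 4)*(u^3 - 4*u^2 - 5*u) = (u - 5)*(u - 4)*(u^2 + u) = (u - 5)*(u - 4)*(u + 1)*(u)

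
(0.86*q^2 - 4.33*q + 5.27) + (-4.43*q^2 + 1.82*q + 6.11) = -3.57*q^2 - 2.51*q + 11.38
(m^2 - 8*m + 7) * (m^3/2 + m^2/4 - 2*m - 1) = m^5/2 - 15*m^4/4 - m^3/2 + 67*m^2/4 - 6*m - 7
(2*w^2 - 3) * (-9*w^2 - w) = -18*w^4 - 2*w^3 + 27*w^2 + 3*w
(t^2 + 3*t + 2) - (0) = t^2 + 3*t + 2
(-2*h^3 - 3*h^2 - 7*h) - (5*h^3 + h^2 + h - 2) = -7*h^3 - 4*h^2 - 8*h + 2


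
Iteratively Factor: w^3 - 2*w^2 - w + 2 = (w - 2)*(w^2 - 1) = (w - 2)*(w - 1)*(w + 1)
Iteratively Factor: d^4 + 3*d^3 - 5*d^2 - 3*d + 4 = (d - 1)*(d^3 + 4*d^2 - d - 4) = (d - 1)*(d + 1)*(d^2 + 3*d - 4) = (d - 1)^2*(d + 1)*(d + 4)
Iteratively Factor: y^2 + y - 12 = (y - 3)*(y + 4)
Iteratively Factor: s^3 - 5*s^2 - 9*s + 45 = (s - 3)*(s^2 - 2*s - 15) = (s - 3)*(s + 3)*(s - 5)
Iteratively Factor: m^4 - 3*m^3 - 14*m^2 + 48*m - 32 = (m - 4)*(m^3 + m^2 - 10*m + 8) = (m - 4)*(m - 2)*(m^2 + 3*m - 4) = (m - 4)*(m - 2)*(m + 4)*(m - 1)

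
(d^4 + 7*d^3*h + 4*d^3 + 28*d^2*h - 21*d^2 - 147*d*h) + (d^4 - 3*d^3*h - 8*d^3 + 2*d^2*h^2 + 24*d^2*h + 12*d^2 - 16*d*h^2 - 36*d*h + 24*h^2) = 2*d^4 + 4*d^3*h - 4*d^3 + 2*d^2*h^2 + 52*d^2*h - 9*d^2 - 16*d*h^2 - 183*d*h + 24*h^2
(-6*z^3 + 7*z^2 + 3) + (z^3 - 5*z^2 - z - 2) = -5*z^3 + 2*z^2 - z + 1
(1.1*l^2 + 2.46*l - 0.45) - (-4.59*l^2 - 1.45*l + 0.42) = 5.69*l^2 + 3.91*l - 0.87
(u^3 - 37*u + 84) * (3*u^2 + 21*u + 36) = 3*u^5 + 21*u^4 - 75*u^3 - 525*u^2 + 432*u + 3024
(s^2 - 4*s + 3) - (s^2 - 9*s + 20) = 5*s - 17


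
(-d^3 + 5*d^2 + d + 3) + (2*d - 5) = -d^3 + 5*d^2 + 3*d - 2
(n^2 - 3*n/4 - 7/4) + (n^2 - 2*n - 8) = 2*n^2 - 11*n/4 - 39/4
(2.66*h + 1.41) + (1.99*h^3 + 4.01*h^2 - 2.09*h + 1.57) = 1.99*h^3 + 4.01*h^2 + 0.57*h + 2.98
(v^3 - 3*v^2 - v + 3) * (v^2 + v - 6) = v^5 - 2*v^4 - 10*v^3 + 20*v^2 + 9*v - 18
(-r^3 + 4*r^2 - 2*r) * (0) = 0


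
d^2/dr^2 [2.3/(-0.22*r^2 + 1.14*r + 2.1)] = (-0.22264*r^2 + 1.15368*r + 2.3*(0.44*r - 1.14)*(0.88*r - 2.28) + 2.1252)/(-0.22*r^2 + 1.14*r + 2.1)^3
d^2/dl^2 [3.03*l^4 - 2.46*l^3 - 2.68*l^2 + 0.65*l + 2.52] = 36.36*l^2 - 14.76*l - 5.36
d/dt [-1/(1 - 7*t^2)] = -14*t/(7*t^2 - 1)^2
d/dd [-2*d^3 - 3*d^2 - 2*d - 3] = -6*d^2 - 6*d - 2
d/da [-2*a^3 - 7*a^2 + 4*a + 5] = -6*a^2 - 14*a + 4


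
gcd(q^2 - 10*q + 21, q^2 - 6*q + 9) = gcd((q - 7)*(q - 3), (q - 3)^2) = q - 3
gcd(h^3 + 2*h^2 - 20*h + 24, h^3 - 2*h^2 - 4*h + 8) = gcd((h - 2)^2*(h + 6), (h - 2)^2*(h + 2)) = h^2 - 4*h + 4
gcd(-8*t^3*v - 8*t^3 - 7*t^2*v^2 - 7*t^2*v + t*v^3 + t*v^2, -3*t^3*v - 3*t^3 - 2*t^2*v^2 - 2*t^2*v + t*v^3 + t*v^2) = t^2*v + t^2 + t*v^2 + t*v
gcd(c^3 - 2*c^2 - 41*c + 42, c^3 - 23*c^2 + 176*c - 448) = c - 7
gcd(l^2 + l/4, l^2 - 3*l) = l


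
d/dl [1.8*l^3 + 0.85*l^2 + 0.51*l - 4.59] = 5.4*l^2 + 1.7*l + 0.51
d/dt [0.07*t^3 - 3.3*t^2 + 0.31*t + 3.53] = 0.21*t^2 - 6.6*t + 0.31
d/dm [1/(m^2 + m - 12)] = (-2*m - 1)/(m^2 + m - 12)^2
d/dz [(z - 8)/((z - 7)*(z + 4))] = (-z^2 + 16*z - 52)/(z^4 - 6*z^3 - 47*z^2 + 168*z + 784)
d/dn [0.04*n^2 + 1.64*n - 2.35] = 0.08*n + 1.64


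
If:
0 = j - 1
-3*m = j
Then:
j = 1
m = -1/3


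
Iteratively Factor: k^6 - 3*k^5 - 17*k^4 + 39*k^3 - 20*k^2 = (k + 4)*(k^5 - 7*k^4 + 11*k^3 - 5*k^2) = (k - 5)*(k + 4)*(k^4 - 2*k^3 + k^2) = k*(k - 5)*(k + 4)*(k^3 - 2*k^2 + k) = k*(k - 5)*(k - 1)*(k + 4)*(k^2 - k) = k^2*(k - 5)*(k - 1)*(k + 4)*(k - 1)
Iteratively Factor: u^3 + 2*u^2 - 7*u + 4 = (u - 1)*(u^2 + 3*u - 4) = (u - 1)*(u + 4)*(u - 1)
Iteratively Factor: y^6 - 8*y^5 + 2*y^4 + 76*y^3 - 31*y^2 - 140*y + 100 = (y - 5)*(y^5 - 3*y^4 - 13*y^3 + 11*y^2 + 24*y - 20) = (y - 5)*(y - 1)*(y^4 - 2*y^3 - 15*y^2 - 4*y + 20) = (y - 5)*(y - 1)*(y + 2)*(y^3 - 4*y^2 - 7*y + 10) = (y - 5)^2*(y - 1)*(y + 2)*(y^2 + y - 2) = (y - 5)^2*(y - 1)^2*(y + 2)*(y + 2)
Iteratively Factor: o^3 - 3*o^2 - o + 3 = (o - 1)*(o^2 - 2*o - 3) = (o - 3)*(o - 1)*(o + 1)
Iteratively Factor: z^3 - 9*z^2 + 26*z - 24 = (z - 4)*(z^2 - 5*z + 6) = (z - 4)*(z - 3)*(z - 2)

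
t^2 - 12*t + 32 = (t - 8)*(t - 4)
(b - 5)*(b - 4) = b^2 - 9*b + 20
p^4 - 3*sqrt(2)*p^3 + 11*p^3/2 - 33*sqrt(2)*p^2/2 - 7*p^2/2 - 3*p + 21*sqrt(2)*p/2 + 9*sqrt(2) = (p - 1)*(p + 1/2)*(p + 6)*(p - 3*sqrt(2))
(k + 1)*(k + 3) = k^2 + 4*k + 3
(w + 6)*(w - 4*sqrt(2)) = w^2 - 4*sqrt(2)*w + 6*w - 24*sqrt(2)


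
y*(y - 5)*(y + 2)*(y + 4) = y^4 + y^3 - 22*y^2 - 40*y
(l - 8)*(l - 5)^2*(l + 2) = l^4 - 16*l^3 + 69*l^2 + 10*l - 400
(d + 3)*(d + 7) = d^2 + 10*d + 21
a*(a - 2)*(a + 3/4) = a^3 - 5*a^2/4 - 3*a/2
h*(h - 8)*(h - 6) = h^3 - 14*h^2 + 48*h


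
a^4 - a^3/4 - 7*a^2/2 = a^2*(a - 2)*(a + 7/4)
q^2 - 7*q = q*(q - 7)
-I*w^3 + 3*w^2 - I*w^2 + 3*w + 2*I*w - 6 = (w + 2)*(w + 3*I)*(-I*w + I)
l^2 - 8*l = l*(l - 8)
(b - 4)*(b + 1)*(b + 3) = b^3 - 13*b - 12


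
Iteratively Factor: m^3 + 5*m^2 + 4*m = (m + 1)*(m^2 + 4*m) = m*(m + 1)*(m + 4)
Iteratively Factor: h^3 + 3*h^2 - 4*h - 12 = (h + 2)*(h^2 + h - 6) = (h + 2)*(h + 3)*(h - 2)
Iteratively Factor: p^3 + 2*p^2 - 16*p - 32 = (p + 2)*(p^2 - 16) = (p + 2)*(p + 4)*(p - 4)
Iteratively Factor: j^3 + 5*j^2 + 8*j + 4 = (j + 2)*(j^2 + 3*j + 2) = (j + 2)^2*(j + 1)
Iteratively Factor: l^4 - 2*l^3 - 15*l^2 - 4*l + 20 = (l + 2)*(l^3 - 4*l^2 - 7*l + 10) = (l - 5)*(l + 2)*(l^2 + l - 2) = (l - 5)*(l - 1)*(l + 2)*(l + 2)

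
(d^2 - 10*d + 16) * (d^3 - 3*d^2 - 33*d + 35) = d^5 - 13*d^4 + 13*d^3 + 317*d^2 - 878*d + 560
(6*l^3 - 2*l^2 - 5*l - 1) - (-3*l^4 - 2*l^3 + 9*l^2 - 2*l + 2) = 3*l^4 + 8*l^3 - 11*l^2 - 3*l - 3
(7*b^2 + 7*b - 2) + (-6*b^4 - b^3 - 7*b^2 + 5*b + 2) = -6*b^4 - b^3 + 12*b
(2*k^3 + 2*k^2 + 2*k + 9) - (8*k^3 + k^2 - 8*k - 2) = -6*k^3 + k^2 + 10*k + 11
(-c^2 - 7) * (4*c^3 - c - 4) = -4*c^5 - 27*c^3 + 4*c^2 + 7*c + 28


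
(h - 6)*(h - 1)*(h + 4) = h^3 - 3*h^2 - 22*h + 24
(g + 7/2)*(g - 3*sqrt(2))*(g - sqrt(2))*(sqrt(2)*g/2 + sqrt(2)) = sqrt(2)*g^4/2 - 4*g^3 + 11*sqrt(2)*g^3/4 - 22*g^2 + 13*sqrt(2)*g^2/2 - 28*g + 33*sqrt(2)*g/2 + 21*sqrt(2)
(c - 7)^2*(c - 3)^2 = c^4 - 20*c^3 + 142*c^2 - 420*c + 441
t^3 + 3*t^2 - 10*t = t*(t - 2)*(t + 5)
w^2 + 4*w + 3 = (w + 1)*(w + 3)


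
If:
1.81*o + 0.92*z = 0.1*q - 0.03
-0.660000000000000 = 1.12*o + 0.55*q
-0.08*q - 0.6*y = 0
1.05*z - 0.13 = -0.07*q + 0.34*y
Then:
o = -0.17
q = -0.85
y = 0.11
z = 0.22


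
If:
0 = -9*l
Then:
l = 0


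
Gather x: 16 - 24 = -8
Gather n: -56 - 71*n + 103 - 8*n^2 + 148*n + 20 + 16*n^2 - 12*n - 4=8*n^2 + 65*n + 63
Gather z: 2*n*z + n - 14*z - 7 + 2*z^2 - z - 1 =n + 2*z^2 + z*(2*n - 15) - 8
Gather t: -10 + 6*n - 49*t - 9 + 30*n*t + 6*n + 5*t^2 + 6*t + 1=12*n + 5*t^2 + t*(30*n - 43) - 18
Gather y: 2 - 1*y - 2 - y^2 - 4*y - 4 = -y^2 - 5*y - 4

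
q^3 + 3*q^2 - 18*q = q*(q - 3)*(q + 6)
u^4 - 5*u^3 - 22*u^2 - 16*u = u*(u - 8)*(u + 1)*(u + 2)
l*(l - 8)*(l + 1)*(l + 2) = l^4 - 5*l^3 - 22*l^2 - 16*l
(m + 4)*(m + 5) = m^2 + 9*m + 20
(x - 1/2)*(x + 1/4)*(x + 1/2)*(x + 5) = x^4 + 21*x^3/4 + x^2 - 21*x/16 - 5/16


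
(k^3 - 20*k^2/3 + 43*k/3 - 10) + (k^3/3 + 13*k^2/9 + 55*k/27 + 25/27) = 4*k^3/3 - 47*k^2/9 + 442*k/27 - 245/27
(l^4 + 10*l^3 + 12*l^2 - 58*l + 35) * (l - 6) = l^5 + 4*l^4 - 48*l^3 - 130*l^2 + 383*l - 210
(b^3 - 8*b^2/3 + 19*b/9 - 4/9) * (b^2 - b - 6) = b^5 - 11*b^4/3 - 11*b^3/9 + 121*b^2/9 - 110*b/9 + 8/3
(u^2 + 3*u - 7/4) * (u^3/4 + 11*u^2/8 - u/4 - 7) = u^5/4 + 17*u^4/8 + 55*u^3/16 - 325*u^2/32 - 329*u/16 + 49/4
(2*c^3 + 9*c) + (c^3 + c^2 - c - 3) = 3*c^3 + c^2 + 8*c - 3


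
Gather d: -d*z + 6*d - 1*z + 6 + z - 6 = d*(6 - z)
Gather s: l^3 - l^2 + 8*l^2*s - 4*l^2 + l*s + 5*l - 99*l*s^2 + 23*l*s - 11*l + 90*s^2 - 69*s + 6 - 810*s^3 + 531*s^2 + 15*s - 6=l^3 - 5*l^2 - 6*l - 810*s^3 + s^2*(621 - 99*l) + s*(8*l^2 + 24*l - 54)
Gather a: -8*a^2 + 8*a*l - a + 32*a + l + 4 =-8*a^2 + a*(8*l + 31) + l + 4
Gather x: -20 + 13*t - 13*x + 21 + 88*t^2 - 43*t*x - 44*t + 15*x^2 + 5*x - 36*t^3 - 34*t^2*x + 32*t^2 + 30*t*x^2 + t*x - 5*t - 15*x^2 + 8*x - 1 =-36*t^3 + 120*t^2 + 30*t*x^2 - 36*t + x*(-34*t^2 - 42*t)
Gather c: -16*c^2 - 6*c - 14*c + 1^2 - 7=-16*c^2 - 20*c - 6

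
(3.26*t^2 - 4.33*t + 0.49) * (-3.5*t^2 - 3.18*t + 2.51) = -11.41*t^4 + 4.7882*t^3 + 20.237*t^2 - 12.4265*t + 1.2299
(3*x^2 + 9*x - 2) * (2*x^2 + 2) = 6*x^4 + 18*x^3 + 2*x^2 + 18*x - 4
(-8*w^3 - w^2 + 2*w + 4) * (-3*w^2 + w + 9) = 24*w^5 - 5*w^4 - 79*w^3 - 19*w^2 + 22*w + 36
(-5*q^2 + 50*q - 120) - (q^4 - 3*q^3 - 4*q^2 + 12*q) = -q^4 + 3*q^3 - q^2 + 38*q - 120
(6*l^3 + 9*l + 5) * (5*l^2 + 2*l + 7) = 30*l^5 + 12*l^4 + 87*l^3 + 43*l^2 + 73*l + 35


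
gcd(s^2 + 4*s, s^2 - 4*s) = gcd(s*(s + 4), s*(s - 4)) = s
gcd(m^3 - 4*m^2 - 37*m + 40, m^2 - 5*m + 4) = m - 1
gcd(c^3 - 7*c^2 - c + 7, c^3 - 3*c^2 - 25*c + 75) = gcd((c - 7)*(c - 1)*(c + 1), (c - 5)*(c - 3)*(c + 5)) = 1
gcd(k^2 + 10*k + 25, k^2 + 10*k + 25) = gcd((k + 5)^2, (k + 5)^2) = k^2 + 10*k + 25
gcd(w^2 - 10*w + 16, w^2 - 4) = w - 2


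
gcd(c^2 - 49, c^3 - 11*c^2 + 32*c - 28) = c - 7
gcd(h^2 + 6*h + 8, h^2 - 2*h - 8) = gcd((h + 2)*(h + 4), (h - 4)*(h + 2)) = h + 2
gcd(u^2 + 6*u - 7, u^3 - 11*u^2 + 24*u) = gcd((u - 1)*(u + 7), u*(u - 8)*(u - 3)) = 1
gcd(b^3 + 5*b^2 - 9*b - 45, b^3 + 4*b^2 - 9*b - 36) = b^2 - 9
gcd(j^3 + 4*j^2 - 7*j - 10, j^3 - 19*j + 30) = j^2 + 3*j - 10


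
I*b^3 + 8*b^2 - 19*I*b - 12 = (b - 4*I)*(b - 3*I)*(I*b + 1)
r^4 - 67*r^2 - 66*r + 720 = (r - 8)*(r - 3)*(r + 5)*(r + 6)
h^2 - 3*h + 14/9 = (h - 7/3)*(h - 2/3)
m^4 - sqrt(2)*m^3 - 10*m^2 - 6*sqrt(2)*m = m*(m - 3*sqrt(2))*(m + sqrt(2))^2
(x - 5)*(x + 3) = x^2 - 2*x - 15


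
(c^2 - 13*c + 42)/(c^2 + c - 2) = (c^2 - 13*c + 42)/(c^2 + c - 2)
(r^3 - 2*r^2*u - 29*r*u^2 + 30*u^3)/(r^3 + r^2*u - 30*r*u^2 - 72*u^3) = (r^2 + 4*r*u - 5*u^2)/(r^2 + 7*r*u + 12*u^2)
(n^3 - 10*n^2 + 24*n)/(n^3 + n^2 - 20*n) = (n - 6)/(n + 5)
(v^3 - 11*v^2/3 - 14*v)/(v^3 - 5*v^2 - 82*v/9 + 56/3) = 3*v/(3*v - 4)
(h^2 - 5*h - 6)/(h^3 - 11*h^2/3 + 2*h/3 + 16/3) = 3*(h - 6)/(3*h^2 - 14*h + 16)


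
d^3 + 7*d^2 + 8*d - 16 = (d - 1)*(d + 4)^2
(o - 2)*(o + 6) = o^2 + 4*o - 12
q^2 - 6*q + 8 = (q - 4)*(q - 2)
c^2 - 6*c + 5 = (c - 5)*(c - 1)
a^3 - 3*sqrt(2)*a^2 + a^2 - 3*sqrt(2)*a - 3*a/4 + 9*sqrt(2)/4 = (a - 1/2)*(a + 3/2)*(a - 3*sqrt(2))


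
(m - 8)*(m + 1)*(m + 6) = m^3 - m^2 - 50*m - 48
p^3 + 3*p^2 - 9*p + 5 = (p - 1)^2*(p + 5)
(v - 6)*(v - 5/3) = v^2 - 23*v/3 + 10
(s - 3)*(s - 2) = s^2 - 5*s + 6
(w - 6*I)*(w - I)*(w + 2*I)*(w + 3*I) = w^4 - 2*I*w^3 + 23*w^2 + 12*I*w + 36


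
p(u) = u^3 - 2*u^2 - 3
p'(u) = 3*u^2 - 4*u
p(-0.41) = -3.41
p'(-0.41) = 2.14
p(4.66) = 54.76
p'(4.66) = 46.51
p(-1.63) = -12.64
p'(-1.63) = 14.49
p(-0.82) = -4.90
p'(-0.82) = 5.30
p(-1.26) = -8.18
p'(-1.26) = 9.80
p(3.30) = 11.16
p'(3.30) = 19.47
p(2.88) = 4.30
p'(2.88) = 13.36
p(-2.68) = -36.61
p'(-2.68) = 32.27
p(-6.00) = -291.00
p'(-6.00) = 132.00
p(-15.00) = -3828.00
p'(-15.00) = 735.00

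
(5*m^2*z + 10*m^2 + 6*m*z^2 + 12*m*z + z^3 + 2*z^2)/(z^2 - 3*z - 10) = (5*m^2 + 6*m*z + z^2)/(z - 5)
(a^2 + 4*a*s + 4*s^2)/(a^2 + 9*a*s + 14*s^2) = (a + 2*s)/(a + 7*s)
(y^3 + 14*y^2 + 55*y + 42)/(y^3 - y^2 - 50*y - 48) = (y + 7)/(y - 8)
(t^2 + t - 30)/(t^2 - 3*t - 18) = (-t^2 - t + 30)/(-t^2 + 3*t + 18)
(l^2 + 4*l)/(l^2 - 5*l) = (l + 4)/(l - 5)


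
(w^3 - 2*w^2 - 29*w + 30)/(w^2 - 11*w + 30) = (w^2 + 4*w - 5)/(w - 5)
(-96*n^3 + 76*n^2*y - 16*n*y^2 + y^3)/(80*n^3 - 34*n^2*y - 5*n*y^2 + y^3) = (-6*n + y)/(5*n + y)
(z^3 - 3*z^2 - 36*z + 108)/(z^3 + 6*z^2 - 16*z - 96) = (z^2 - 9*z + 18)/(z^2 - 16)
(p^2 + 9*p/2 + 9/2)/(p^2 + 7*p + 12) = (p + 3/2)/(p + 4)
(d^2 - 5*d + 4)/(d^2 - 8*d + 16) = (d - 1)/(d - 4)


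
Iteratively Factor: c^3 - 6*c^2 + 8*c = (c - 4)*(c^2 - 2*c) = (c - 4)*(c - 2)*(c)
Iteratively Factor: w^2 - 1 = (w - 1)*(w + 1)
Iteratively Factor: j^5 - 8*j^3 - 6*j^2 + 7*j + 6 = (j + 2)*(j^4 - 2*j^3 - 4*j^2 + 2*j + 3) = (j + 1)*(j + 2)*(j^3 - 3*j^2 - j + 3) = (j + 1)^2*(j + 2)*(j^2 - 4*j + 3) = (j - 1)*(j + 1)^2*(j + 2)*(j - 3)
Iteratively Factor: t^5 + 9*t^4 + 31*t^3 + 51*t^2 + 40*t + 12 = (t + 2)*(t^4 + 7*t^3 + 17*t^2 + 17*t + 6) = (t + 2)*(t + 3)*(t^3 + 4*t^2 + 5*t + 2) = (t + 2)^2*(t + 3)*(t^2 + 2*t + 1) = (t + 1)*(t + 2)^2*(t + 3)*(t + 1)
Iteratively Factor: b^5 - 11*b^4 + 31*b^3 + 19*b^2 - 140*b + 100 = (b - 5)*(b^4 - 6*b^3 + b^2 + 24*b - 20) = (b - 5)^2*(b^3 - b^2 - 4*b + 4) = (b - 5)^2*(b - 1)*(b^2 - 4) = (b - 5)^2*(b - 2)*(b - 1)*(b + 2)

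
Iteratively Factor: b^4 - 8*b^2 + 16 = (b + 2)*(b^3 - 2*b^2 - 4*b + 8) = (b - 2)*(b + 2)*(b^2 - 4) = (b - 2)*(b + 2)^2*(b - 2)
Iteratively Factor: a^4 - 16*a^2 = (a)*(a^3 - 16*a) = a^2*(a^2 - 16) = a^2*(a - 4)*(a + 4)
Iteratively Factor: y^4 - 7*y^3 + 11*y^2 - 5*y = (y - 1)*(y^3 - 6*y^2 + 5*y) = y*(y - 1)*(y^2 - 6*y + 5) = y*(y - 5)*(y - 1)*(y - 1)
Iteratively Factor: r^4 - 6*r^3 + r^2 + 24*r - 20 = (r - 1)*(r^3 - 5*r^2 - 4*r + 20) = (r - 2)*(r - 1)*(r^2 - 3*r - 10) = (r - 2)*(r - 1)*(r + 2)*(r - 5)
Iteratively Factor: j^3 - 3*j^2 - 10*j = (j)*(j^2 - 3*j - 10) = j*(j + 2)*(j - 5)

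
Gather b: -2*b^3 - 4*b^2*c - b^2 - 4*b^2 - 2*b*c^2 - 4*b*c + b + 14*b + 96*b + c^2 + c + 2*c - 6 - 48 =-2*b^3 + b^2*(-4*c - 5) + b*(-2*c^2 - 4*c + 111) + c^2 + 3*c - 54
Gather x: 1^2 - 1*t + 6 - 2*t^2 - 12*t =-2*t^2 - 13*t + 7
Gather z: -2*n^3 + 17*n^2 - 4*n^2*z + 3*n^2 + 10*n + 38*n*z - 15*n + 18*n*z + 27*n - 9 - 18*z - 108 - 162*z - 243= -2*n^3 + 20*n^2 + 22*n + z*(-4*n^2 + 56*n - 180) - 360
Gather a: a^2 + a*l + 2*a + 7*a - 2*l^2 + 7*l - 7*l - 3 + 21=a^2 + a*(l + 9) - 2*l^2 + 18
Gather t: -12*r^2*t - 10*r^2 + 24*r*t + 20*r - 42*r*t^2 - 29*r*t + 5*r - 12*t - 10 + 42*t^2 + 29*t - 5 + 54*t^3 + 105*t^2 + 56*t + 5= -10*r^2 + 25*r + 54*t^3 + t^2*(147 - 42*r) + t*(-12*r^2 - 5*r + 73) - 10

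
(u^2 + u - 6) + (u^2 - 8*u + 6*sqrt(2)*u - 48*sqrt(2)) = 2*u^2 - 7*u + 6*sqrt(2)*u - 48*sqrt(2) - 6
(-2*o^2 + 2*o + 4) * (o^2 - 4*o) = -2*o^4 + 10*o^3 - 4*o^2 - 16*o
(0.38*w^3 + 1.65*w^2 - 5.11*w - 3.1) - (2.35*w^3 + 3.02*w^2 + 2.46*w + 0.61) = -1.97*w^3 - 1.37*w^2 - 7.57*w - 3.71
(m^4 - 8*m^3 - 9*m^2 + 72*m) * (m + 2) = m^5 - 6*m^4 - 25*m^3 + 54*m^2 + 144*m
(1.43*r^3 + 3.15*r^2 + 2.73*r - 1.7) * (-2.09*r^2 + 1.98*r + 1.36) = -2.9887*r^5 - 3.7521*r^4 + 2.4761*r^3 + 13.2424*r^2 + 0.3468*r - 2.312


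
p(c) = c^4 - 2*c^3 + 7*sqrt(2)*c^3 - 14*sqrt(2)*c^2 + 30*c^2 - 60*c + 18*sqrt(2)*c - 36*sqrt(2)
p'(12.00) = 10534.86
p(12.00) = 35389.83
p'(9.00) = 4984.65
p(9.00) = 12784.20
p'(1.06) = 18.47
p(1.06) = -65.40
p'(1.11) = 22.77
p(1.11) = -64.37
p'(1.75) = 95.17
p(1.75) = -28.41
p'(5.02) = 1171.11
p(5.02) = 1667.14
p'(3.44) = 478.91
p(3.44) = 412.57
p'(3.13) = 384.14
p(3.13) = 279.12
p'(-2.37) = -3.03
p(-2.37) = 14.65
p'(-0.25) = -38.23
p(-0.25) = -41.76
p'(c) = 4*c^3 - 6*c^2 + 21*sqrt(2)*c^2 - 28*sqrt(2)*c + 60*c - 60 + 18*sqrt(2)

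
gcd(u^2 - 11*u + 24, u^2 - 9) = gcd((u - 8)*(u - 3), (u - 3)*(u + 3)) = u - 3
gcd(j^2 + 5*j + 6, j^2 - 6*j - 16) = j + 2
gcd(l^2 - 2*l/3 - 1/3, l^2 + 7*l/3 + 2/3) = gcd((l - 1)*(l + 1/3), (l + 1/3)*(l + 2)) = l + 1/3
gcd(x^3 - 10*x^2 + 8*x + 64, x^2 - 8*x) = x - 8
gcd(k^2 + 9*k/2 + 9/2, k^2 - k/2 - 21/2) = k + 3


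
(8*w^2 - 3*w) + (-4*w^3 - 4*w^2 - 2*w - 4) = -4*w^3 + 4*w^2 - 5*w - 4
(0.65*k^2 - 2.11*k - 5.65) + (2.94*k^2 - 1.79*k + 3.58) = 3.59*k^2 - 3.9*k - 2.07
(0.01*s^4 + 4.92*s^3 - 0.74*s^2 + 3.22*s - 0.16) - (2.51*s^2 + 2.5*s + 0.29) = 0.01*s^4 + 4.92*s^3 - 3.25*s^2 + 0.72*s - 0.45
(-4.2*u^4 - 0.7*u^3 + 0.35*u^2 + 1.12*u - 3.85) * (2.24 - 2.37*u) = 9.954*u^5 - 7.749*u^4 - 2.3975*u^3 - 1.8704*u^2 + 11.6333*u - 8.624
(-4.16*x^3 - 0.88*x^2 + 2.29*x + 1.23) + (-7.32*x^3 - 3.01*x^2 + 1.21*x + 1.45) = -11.48*x^3 - 3.89*x^2 + 3.5*x + 2.68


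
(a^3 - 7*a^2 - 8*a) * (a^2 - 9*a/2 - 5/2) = a^5 - 23*a^4/2 + 21*a^3 + 107*a^2/2 + 20*a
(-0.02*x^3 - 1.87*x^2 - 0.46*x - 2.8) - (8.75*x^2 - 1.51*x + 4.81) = -0.02*x^3 - 10.62*x^2 + 1.05*x - 7.61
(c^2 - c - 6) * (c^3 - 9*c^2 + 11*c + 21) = c^5 - 10*c^4 + 14*c^3 + 64*c^2 - 87*c - 126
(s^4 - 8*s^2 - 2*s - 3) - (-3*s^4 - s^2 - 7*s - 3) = 4*s^4 - 7*s^2 + 5*s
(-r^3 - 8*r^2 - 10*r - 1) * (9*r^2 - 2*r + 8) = -9*r^5 - 70*r^4 - 82*r^3 - 53*r^2 - 78*r - 8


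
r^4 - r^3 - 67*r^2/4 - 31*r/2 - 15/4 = (r - 5)*(r + 1/2)^2*(r + 3)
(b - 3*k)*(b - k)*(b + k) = b^3 - 3*b^2*k - b*k^2 + 3*k^3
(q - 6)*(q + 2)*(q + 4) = q^3 - 28*q - 48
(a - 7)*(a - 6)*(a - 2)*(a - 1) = a^4 - 16*a^3 + 83*a^2 - 152*a + 84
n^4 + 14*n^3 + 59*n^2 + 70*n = n*(n + 2)*(n + 5)*(n + 7)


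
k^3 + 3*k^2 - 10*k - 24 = (k - 3)*(k + 2)*(k + 4)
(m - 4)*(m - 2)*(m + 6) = m^3 - 28*m + 48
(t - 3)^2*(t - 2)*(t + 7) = t^4 - t^3 - 35*t^2 + 129*t - 126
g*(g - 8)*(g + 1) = g^3 - 7*g^2 - 8*g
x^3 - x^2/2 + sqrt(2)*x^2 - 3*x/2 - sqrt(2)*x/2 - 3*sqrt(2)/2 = (x - 3/2)*(x + 1)*(x + sqrt(2))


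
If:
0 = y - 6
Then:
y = 6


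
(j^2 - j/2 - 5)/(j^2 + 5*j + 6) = (j - 5/2)/(j + 3)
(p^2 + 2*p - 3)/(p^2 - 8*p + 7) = (p + 3)/(p - 7)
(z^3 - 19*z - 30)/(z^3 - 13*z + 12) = (z^3 - 19*z - 30)/(z^3 - 13*z + 12)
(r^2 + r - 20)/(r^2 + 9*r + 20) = (r - 4)/(r + 4)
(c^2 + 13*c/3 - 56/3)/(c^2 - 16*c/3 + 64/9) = 3*(c + 7)/(3*c - 8)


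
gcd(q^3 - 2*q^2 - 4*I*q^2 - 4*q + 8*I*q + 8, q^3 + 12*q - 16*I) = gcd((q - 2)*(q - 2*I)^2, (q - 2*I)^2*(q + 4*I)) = q^2 - 4*I*q - 4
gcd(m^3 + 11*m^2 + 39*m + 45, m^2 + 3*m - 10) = m + 5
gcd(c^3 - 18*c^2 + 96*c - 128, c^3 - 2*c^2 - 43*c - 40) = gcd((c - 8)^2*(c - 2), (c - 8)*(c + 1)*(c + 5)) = c - 8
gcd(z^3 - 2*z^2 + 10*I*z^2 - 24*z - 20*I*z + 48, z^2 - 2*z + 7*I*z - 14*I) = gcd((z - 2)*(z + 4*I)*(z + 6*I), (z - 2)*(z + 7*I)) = z - 2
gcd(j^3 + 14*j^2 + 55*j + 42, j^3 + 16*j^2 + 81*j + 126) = j^2 + 13*j + 42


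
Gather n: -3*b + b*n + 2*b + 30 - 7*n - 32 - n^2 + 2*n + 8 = -b - n^2 + n*(b - 5) + 6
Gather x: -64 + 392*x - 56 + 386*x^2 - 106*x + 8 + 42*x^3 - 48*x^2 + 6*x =42*x^3 + 338*x^2 + 292*x - 112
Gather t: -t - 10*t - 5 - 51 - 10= -11*t - 66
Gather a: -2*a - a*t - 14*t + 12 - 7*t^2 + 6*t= a*(-t - 2) - 7*t^2 - 8*t + 12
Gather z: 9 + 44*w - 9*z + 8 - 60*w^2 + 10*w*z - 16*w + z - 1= -60*w^2 + 28*w + z*(10*w - 8) + 16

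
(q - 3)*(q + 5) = q^2 + 2*q - 15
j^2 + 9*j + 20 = (j + 4)*(j + 5)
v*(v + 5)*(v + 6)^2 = v^4 + 17*v^3 + 96*v^2 + 180*v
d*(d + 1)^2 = d^3 + 2*d^2 + d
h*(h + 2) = h^2 + 2*h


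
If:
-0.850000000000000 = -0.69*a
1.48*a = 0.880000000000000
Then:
No Solution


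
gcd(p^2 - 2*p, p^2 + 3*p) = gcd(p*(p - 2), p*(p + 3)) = p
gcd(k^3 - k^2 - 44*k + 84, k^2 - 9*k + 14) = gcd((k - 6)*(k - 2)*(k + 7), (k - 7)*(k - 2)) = k - 2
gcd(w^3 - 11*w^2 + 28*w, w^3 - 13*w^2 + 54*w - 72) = w - 4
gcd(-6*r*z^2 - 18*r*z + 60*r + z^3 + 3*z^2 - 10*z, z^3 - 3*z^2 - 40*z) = z + 5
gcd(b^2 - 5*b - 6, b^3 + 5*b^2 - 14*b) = 1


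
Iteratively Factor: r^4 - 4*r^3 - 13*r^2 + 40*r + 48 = (r - 4)*(r^3 - 13*r - 12) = (r - 4)*(r + 3)*(r^2 - 3*r - 4) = (r - 4)^2*(r + 3)*(r + 1)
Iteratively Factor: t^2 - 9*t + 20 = (t - 4)*(t - 5)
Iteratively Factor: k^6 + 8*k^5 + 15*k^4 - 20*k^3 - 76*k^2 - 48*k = (k + 1)*(k^5 + 7*k^4 + 8*k^3 - 28*k^2 - 48*k) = k*(k + 1)*(k^4 + 7*k^3 + 8*k^2 - 28*k - 48) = k*(k - 2)*(k + 1)*(k^3 + 9*k^2 + 26*k + 24) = k*(k - 2)*(k + 1)*(k + 2)*(k^2 + 7*k + 12) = k*(k - 2)*(k + 1)*(k + 2)*(k + 4)*(k + 3)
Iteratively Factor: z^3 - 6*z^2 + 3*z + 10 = (z + 1)*(z^2 - 7*z + 10) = (z - 2)*(z + 1)*(z - 5)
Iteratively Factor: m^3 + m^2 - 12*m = (m - 3)*(m^2 + 4*m) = m*(m - 3)*(m + 4)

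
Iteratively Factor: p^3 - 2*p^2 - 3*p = (p + 1)*(p^2 - 3*p) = p*(p + 1)*(p - 3)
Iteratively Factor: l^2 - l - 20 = (l + 4)*(l - 5)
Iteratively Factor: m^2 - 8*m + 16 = (m - 4)*(m - 4)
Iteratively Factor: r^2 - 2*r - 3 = (r - 3)*(r + 1)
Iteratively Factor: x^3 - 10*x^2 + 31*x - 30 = (x - 3)*(x^2 - 7*x + 10) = (x - 5)*(x - 3)*(x - 2)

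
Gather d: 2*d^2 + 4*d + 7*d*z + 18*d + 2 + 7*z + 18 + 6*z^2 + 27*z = 2*d^2 + d*(7*z + 22) + 6*z^2 + 34*z + 20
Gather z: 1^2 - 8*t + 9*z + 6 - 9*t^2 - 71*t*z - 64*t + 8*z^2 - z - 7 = -9*t^2 - 72*t + 8*z^2 + z*(8 - 71*t)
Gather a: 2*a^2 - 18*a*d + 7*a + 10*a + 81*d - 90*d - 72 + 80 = 2*a^2 + a*(17 - 18*d) - 9*d + 8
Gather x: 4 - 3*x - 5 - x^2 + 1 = -x^2 - 3*x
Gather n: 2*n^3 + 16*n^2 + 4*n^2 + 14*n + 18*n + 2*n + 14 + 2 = 2*n^3 + 20*n^2 + 34*n + 16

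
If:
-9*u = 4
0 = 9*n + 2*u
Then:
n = 8/81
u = -4/9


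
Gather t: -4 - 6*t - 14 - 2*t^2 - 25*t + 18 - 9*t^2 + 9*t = -11*t^2 - 22*t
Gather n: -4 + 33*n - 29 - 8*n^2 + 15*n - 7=-8*n^2 + 48*n - 40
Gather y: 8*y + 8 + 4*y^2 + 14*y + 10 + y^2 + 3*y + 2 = 5*y^2 + 25*y + 20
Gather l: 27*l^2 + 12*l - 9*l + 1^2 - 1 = 27*l^2 + 3*l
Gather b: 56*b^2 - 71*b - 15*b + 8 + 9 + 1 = 56*b^2 - 86*b + 18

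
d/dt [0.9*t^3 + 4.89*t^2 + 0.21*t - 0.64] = 2.7*t^2 + 9.78*t + 0.21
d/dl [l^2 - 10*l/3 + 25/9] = 2*l - 10/3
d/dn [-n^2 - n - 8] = -2*n - 1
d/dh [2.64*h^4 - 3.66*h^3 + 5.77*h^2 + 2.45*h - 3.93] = 10.56*h^3 - 10.98*h^2 + 11.54*h + 2.45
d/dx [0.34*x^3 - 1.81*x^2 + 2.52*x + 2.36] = 1.02*x^2 - 3.62*x + 2.52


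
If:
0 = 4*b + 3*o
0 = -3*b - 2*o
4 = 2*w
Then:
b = 0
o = 0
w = 2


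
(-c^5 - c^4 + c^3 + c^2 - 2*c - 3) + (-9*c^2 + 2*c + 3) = -c^5 - c^4 + c^3 - 8*c^2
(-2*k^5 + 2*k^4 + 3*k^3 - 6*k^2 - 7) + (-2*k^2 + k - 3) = -2*k^5 + 2*k^4 + 3*k^3 - 8*k^2 + k - 10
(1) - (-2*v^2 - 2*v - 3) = 2*v^2 + 2*v + 4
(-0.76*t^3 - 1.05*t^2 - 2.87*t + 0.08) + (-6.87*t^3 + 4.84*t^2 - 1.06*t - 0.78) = -7.63*t^3 + 3.79*t^2 - 3.93*t - 0.7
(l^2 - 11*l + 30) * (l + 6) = l^3 - 5*l^2 - 36*l + 180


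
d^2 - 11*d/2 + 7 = (d - 7/2)*(d - 2)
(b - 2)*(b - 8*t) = b^2 - 8*b*t - 2*b + 16*t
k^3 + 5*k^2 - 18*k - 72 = (k - 4)*(k + 3)*(k + 6)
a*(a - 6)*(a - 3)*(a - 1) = a^4 - 10*a^3 + 27*a^2 - 18*a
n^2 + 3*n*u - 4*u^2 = (n - u)*(n + 4*u)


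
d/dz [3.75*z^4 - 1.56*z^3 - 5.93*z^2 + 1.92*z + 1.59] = 15.0*z^3 - 4.68*z^2 - 11.86*z + 1.92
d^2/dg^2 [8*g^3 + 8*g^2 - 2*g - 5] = 48*g + 16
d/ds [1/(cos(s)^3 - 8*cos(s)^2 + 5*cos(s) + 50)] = (3*cos(s) - 1)*sin(s)/((cos(s) - 5)^3*(cos(s) + 2)^2)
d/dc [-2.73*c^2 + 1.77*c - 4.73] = 1.77 - 5.46*c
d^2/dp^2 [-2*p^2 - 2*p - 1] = -4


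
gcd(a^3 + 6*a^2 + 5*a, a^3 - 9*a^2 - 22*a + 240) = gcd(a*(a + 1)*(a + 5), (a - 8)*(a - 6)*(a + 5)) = a + 5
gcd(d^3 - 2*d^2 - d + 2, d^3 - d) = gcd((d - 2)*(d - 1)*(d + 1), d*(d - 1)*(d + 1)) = d^2 - 1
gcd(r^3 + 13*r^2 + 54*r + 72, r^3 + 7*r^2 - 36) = r^2 + 9*r + 18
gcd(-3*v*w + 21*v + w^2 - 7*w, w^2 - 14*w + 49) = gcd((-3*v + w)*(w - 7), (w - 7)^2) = w - 7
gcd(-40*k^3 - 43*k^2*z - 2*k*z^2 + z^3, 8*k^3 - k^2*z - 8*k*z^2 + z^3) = -8*k^2 - 7*k*z + z^2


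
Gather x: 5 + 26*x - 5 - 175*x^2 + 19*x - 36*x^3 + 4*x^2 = -36*x^3 - 171*x^2 + 45*x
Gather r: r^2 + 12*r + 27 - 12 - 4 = r^2 + 12*r + 11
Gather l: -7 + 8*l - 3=8*l - 10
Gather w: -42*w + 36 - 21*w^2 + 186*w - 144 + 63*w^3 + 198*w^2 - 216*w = 63*w^3 + 177*w^2 - 72*w - 108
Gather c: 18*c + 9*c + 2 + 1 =27*c + 3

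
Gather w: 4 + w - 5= w - 1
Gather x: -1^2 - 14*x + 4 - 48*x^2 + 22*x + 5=-48*x^2 + 8*x + 8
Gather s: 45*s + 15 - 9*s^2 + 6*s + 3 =-9*s^2 + 51*s + 18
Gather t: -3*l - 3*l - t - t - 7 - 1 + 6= -6*l - 2*t - 2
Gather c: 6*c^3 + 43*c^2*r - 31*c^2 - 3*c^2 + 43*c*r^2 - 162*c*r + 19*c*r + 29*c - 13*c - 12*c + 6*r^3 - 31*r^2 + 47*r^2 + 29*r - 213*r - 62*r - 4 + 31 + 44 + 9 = 6*c^3 + c^2*(43*r - 34) + c*(43*r^2 - 143*r + 4) + 6*r^3 + 16*r^2 - 246*r + 80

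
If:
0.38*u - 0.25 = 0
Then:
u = 0.66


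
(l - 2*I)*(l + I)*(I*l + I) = I*l^3 + l^2 + I*l^2 + l + 2*I*l + 2*I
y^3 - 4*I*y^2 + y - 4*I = (y - 4*I)*(y - I)*(y + I)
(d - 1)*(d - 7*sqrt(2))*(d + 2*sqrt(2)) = d^3 - 5*sqrt(2)*d^2 - d^2 - 28*d + 5*sqrt(2)*d + 28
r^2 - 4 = (r - 2)*(r + 2)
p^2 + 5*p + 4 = (p + 1)*(p + 4)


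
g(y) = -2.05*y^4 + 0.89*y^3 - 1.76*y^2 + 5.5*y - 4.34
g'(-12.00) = 14601.82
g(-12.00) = -44370.50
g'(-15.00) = 28334.05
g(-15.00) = -107267.84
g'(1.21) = -9.38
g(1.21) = -3.08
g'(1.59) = -26.31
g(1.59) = -9.57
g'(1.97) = -53.76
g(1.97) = -24.41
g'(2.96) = -194.19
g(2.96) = -137.77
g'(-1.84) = 72.10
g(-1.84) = -49.46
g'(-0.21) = 6.43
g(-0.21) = -5.58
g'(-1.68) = 57.83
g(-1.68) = -39.10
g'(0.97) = -2.89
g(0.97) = -1.66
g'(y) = -8.2*y^3 + 2.67*y^2 - 3.52*y + 5.5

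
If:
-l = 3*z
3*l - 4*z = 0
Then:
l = 0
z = 0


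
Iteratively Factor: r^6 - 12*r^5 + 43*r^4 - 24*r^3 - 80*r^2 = (r - 4)*(r^5 - 8*r^4 + 11*r^3 + 20*r^2) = r*(r - 4)*(r^4 - 8*r^3 + 11*r^2 + 20*r) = r*(r - 4)^2*(r^3 - 4*r^2 - 5*r) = r^2*(r - 4)^2*(r^2 - 4*r - 5) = r^2*(r - 5)*(r - 4)^2*(r + 1)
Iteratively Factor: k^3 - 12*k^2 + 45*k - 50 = (k - 5)*(k^2 - 7*k + 10) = (k - 5)*(k - 2)*(k - 5)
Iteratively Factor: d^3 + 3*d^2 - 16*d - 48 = (d + 3)*(d^2 - 16) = (d - 4)*(d + 3)*(d + 4)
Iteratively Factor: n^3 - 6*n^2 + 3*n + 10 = (n - 2)*(n^2 - 4*n - 5) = (n - 5)*(n - 2)*(n + 1)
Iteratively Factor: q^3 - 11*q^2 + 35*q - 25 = (q - 1)*(q^2 - 10*q + 25) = (q - 5)*(q - 1)*(q - 5)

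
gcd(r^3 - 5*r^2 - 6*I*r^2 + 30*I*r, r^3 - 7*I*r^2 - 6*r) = r^2 - 6*I*r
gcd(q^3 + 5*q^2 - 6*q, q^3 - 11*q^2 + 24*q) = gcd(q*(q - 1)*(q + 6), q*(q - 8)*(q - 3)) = q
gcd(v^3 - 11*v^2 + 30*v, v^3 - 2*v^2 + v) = v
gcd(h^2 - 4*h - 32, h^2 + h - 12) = h + 4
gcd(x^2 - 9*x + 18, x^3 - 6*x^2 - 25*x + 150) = x - 6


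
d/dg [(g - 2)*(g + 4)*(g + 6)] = 3*g^2 + 16*g + 4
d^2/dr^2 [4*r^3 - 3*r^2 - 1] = 24*r - 6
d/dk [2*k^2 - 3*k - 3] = 4*k - 3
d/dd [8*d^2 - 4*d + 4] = 16*d - 4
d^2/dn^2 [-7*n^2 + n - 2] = -14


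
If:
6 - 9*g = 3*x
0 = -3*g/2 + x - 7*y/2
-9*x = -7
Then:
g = 11/27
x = 7/9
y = 1/21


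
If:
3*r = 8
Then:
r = 8/3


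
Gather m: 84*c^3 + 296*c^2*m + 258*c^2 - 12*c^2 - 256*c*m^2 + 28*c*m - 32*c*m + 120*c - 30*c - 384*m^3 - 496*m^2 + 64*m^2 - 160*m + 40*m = 84*c^3 + 246*c^2 + 90*c - 384*m^3 + m^2*(-256*c - 432) + m*(296*c^2 - 4*c - 120)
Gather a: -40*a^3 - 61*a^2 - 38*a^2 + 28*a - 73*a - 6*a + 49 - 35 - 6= -40*a^3 - 99*a^2 - 51*a + 8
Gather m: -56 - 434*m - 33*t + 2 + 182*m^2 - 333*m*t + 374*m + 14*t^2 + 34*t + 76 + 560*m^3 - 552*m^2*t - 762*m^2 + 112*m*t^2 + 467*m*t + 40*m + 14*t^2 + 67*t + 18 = 560*m^3 + m^2*(-552*t - 580) + m*(112*t^2 + 134*t - 20) + 28*t^2 + 68*t + 40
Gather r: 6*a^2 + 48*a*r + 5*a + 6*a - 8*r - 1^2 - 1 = 6*a^2 + 11*a + r*(48*a - 8) - 2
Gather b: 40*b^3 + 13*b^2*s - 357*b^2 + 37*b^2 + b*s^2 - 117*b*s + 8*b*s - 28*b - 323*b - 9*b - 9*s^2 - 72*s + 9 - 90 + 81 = 40*b^3 + b^2*(13*s - 320) + b*(s^2 - 109*s - 360) - 9*s^2 - 72*s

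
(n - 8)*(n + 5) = n^2 - 3*n - 40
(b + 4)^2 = b^2 + 8*b + 16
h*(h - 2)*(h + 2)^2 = h^4 + 2*h^3 - 4*h^2 - 8*h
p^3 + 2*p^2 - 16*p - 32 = (p - 4)*(p + 2)*(p + 4)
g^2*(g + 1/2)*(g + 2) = g^4 + 5*g^3/2 + g^2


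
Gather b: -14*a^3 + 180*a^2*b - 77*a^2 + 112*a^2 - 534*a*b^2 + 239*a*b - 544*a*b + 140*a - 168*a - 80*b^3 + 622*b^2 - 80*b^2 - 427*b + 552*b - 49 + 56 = -14*a^3 + 35*a^2 - 28*a - 80*b^3 + b^2*(542 - 534*a) + b*(180*a^2 - 305*a + 125) + 7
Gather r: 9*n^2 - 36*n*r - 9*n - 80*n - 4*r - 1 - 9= 9*n^2 - 89*n + r*(-36*n - 4) - 10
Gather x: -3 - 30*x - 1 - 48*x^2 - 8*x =-48*x^2 - 38*x - 4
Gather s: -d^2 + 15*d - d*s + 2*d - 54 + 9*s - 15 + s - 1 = -d^2 + 17*d + s*(10 - d) - 70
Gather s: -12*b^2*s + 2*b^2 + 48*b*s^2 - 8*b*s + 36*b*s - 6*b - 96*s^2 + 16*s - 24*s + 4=2*b^2 - 6*b + s^2*(48*b - 96) + s*(-12*b^2 + 28*b - 8) + 4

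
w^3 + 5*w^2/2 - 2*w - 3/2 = (w - 1)*(w + 1/2)*(w + 3)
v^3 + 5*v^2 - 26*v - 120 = (v - 5)*(v + 4)*(v + 6)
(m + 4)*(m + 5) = m^2 + 9*m + 20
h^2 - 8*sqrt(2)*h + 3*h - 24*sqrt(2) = (h + 3)*(h - 8*sqrt(2))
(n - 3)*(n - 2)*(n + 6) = n^3 + n^2 - 24*n + 36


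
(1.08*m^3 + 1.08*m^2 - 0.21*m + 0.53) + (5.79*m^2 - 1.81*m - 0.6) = 1.08*m^3 + 6.87*m^2 - 2.02*m - 0.07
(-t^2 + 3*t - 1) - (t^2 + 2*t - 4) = -2*t^2 + t + 3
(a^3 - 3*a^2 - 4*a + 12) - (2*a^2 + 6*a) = a^3 - 5*a^2 - 10*a + 12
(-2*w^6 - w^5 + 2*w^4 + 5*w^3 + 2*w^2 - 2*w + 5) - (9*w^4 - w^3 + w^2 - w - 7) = -2*w^6 - w^5 - 7*w^4 + 6*w^3 + w^2 - w + 12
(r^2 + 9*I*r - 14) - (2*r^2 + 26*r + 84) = -r^2 - 26*r + 9*I*r - 98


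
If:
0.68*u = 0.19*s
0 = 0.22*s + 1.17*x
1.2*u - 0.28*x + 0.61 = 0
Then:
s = -1.57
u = -0.44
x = 0.30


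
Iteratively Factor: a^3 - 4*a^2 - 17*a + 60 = (a - 3)*(a^2 - a - 20) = (a - 5)*(a - 3)*(a + 4)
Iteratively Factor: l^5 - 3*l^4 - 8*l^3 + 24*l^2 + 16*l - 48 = (l + 2)*(l^4 - 5*l^3 + 2*l^2 + 20*l - 24) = (l - 2)*(l + 2)*(l^3 - 3*l^2 - 4*l + 12) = (l - 2)^2*(l + 2)*(l^2 - l - 6) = (l - 3)*(l - 2)^2*(l + 2)*(l + 2)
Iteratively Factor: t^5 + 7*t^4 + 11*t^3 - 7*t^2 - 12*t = (t - 1)*(t^4 + 8*t^3 + 19*t^2 + 12*t) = t*(t - 1)*(t^3 + 8*t^2 + 19*t + 12) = t*(t - 1)*(t + 4)*(t^2 + 4*t + 3) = t*(t - 1)*(t + 1)*(t + 4)*(t + 3)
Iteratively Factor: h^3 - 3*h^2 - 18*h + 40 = (h + 4)*(h^2 - 7*h + 10) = (h - 2)*(h + 4)*(h - 5)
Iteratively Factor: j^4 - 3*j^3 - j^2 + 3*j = (j + 1)*(j^3 - 4*j^2 + 3*j) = (j - 3)*(j + 1)*(j^2 - j) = j*(j - 3)*(j + 1)*(j - 1)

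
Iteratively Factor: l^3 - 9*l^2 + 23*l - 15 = (l - 3)*(l^2 - 6*l + 5) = (l - 3)*(l - 1)*(l - 5)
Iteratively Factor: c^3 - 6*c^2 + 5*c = (c - 1)*(c^2 - 5*c) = c*(c - 1)*(c - 5)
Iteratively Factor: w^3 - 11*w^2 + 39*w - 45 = (w - 3)*(w^2 - 8*w + 15) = (w - 5)*(w - 3)*(w - 3)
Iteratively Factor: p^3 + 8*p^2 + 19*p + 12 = (p + 4)*(p^2 + 4*p + 3) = (p + 3)*(p + 4)*(p + 1)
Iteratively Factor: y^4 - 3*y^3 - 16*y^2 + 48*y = (y)*(y^3 - 3*y^2 - 16*y + 48) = y*(y - 3)*(y^2 - 16) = y*(y - 4)*(y - 3)*(y + 4)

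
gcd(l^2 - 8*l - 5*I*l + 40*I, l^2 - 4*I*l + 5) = l - 5*I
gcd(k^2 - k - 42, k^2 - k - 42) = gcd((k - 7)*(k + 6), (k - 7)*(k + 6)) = k^2 - k - 42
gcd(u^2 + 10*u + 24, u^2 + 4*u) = u + 4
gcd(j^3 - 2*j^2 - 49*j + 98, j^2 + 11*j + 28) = j + 7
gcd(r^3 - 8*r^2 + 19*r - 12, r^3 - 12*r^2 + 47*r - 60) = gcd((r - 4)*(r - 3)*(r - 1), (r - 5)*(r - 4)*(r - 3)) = r^2 - 7*r + 12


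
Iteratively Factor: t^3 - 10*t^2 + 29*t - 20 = (t - 1)*(t^2 - 9*t + 20) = (t - 4)*(t - 1)*(t - 5)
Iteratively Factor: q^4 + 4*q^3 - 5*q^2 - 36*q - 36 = (q - 3)*(q^3 + 7*q^2 + 16*q + 12) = (q - 3)*(q + 2)*(q^2 + 5*q + 6) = (q - 3)*(q + 2)^2*(q + 3)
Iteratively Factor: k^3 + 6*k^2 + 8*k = (k)*(k^2 + 6*k + 8) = k*(k + 4)*(k + 2)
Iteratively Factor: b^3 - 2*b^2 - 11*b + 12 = (b + 3)*(b^2 - 5*b + 4) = (b - 4)*(b + 3)*(b - 1)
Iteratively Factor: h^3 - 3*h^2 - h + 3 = (h + 1)*(h^2 - 4*h + 3) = (h - 1)*(h + 1)*(h - 3)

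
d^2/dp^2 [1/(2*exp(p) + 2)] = (exp(p) - 1)*exp(p)/(2*(exp(p) + 1)^3)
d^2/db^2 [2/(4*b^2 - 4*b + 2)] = 4*(-2*b^2 + 2*b + 2*(2*b - 1)^2 - 1)/(2*b^2 - 2*b + 1)^3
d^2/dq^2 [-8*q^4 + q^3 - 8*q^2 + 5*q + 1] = -96*q^2 + 6*q - 16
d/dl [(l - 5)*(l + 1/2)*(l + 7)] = 3*l^2 + 5*l - 34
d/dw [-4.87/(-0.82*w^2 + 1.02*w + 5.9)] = (4.9674 - 7.9868*w)/(-0.82*w^2 + 1.02*w + 5.9)^2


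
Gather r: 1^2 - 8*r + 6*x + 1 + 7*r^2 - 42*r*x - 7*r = 7*r^2 + r*(-42*x - 15) + 6*x + 2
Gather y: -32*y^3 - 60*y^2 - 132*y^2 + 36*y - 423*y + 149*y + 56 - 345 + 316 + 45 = -32*y^3 - 192*y^2 - 238*y + 72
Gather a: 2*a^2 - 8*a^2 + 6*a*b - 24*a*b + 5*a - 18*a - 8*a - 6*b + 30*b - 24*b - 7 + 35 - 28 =-6*a^2 + a*(-18*b - 21)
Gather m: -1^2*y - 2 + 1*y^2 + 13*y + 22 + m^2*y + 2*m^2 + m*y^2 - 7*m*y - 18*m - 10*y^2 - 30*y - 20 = m^2*(y + 2) + m*(y^2 - 7*y - 18) - 9*y^2 - 18*y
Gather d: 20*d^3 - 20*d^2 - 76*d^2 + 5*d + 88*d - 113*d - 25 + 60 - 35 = 20*d^3 - 96*d^2 - 20*d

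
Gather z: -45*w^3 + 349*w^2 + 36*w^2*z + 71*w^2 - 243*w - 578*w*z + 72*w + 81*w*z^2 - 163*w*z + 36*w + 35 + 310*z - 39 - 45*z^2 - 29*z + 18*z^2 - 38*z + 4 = -45*w^3 + 420*w^2 - 135*w + z^2*(81*w - 27) + z*(36*w^2 - 741*w + 243)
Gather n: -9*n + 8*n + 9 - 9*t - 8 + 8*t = -n - t + 1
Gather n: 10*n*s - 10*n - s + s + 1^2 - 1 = n*(10*s - 10)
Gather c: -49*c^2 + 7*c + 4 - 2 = -49*c^2 + 7*c + 2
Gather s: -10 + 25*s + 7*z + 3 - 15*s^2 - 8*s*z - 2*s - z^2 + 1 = -15*s^2 + s*(23 - 8*z) - z^2 + 7*z - 6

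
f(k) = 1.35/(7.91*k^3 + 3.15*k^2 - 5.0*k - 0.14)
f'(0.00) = 344.39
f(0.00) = -9.64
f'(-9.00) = -0.00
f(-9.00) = -0.00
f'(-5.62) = -0.00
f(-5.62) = -0.00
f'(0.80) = -5.54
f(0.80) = 0.70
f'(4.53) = -0.00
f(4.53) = 0.00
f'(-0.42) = 1.25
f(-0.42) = 0.70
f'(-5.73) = -0.00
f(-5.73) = -0.00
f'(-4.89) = -0.00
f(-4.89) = -0.00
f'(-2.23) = -0.04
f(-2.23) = -0.02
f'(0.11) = 13.19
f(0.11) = -2.10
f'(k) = 1.35*(-23.73*k^2 - 6.3*k + 5.0)/(7.91*k^3 + 3.15*k^2 - 5.0*k - 0.14)^2 = (-32.0355*k^2 - 8.505*k + 6.75)/(7.91*k^3 + 3.15*k^2 - 5.0*k - 0.14)^2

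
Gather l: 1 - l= 1 - l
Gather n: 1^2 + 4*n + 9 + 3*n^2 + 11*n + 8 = 3*n^2 + 15*n + 18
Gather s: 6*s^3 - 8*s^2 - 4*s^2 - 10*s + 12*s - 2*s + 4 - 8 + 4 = 6*s^3 - 12*s^2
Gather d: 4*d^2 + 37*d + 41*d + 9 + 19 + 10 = 4*d^2 + 78*d + 38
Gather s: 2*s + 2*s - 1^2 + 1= 4*s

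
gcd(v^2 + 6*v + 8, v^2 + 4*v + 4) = v + 2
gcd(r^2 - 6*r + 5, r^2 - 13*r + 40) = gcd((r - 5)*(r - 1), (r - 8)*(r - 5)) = r - 5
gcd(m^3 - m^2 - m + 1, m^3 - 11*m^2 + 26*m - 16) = m - 1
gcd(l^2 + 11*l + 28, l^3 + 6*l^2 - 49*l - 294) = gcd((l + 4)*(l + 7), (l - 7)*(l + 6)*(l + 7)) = l + 7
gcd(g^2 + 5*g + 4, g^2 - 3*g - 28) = g + 4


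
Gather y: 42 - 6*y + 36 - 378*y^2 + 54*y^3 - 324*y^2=54*y^3 - 702*y^2 - 6*y + 78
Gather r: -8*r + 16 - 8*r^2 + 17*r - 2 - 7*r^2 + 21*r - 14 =-15*r^2 + 30*r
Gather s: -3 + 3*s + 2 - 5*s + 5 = 4 - 2*s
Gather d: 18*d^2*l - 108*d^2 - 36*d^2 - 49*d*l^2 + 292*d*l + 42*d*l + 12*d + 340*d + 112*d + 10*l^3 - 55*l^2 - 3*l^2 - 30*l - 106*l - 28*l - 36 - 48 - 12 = d^2*(18*l - 144) + d*(-49*l^2 + 334*l + 464) + 10*l^3 - 58*l^2 - 164*l - 96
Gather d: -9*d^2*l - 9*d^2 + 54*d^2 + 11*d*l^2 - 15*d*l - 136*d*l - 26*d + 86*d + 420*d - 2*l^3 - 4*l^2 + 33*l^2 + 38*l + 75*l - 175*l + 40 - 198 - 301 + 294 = d^2*(45 - 9*l) + d*(11*l^2 - 151*l + 480) - 2*l^3 + 29*l^2 - 62*l - 165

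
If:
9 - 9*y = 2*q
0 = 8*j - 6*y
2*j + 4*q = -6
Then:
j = 12/11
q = -45/22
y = 16/11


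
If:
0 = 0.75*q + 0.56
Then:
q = -0.75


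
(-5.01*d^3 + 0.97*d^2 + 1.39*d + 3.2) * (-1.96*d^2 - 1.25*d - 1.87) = 9.8196*d^5 + 4.3613*d^4 + 5.4318*d^3 - 9.8234*d^2 - 6.5993*d - 5.984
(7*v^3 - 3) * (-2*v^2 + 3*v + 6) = -14*v^5 + 21*v^4 + 42*v^3 + 6*v^2 - 9*v - 18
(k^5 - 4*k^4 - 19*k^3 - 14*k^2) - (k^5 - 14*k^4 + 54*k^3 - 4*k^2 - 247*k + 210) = 10*k^4 - 73*k^3 - 10*k^2 + 247*k - 210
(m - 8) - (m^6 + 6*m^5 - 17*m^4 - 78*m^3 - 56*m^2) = -m^6 - 6*m^5 + 17*m^4 + 78*m^3 + 56*m^2 + m - 8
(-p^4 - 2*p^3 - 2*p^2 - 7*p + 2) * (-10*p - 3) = 10*p^5 + 23*p^4 + 26*p^3 + 76*p^2 + p - 6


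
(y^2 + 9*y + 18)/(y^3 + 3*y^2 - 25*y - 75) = (y + 6)/(y^2 - 25)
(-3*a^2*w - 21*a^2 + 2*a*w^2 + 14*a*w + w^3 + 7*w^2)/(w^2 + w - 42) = (-3*a^2 + 2*a*w + w^2)/(w - 6)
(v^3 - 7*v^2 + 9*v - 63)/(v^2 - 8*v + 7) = (v^2 + 9)/(v - 1)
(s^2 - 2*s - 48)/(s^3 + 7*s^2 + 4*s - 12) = (s - 8)/(s^2 + s - 2)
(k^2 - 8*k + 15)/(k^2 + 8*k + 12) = (k^2 - 8*k + 15)/(k^2 + 8*k + 12)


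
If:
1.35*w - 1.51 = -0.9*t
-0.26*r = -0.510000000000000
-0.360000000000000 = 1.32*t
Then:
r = 1.96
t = -0.27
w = 1.30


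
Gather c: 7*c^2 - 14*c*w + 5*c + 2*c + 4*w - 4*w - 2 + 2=7*c^2 + c*(7 - 14*w)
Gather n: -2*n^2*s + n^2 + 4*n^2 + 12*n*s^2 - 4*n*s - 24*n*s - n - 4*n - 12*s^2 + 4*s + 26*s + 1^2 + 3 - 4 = n^2*(5 - 2*s) + n*(12*s^2 - 28*s - 5) - 12*s^2 + 30*s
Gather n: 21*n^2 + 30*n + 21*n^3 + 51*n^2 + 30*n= 21*n^3 + 72*n^2 + 60*n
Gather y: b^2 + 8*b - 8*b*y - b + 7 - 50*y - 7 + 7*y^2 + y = b^2 + 7*b + 7*y^2 + y*(-8*b - 49)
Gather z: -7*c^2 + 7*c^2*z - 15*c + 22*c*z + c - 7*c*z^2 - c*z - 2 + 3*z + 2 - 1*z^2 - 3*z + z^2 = -7*c^2 - 7*c*z^2 - 14*c + z*(7*c^2 + 21*c)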